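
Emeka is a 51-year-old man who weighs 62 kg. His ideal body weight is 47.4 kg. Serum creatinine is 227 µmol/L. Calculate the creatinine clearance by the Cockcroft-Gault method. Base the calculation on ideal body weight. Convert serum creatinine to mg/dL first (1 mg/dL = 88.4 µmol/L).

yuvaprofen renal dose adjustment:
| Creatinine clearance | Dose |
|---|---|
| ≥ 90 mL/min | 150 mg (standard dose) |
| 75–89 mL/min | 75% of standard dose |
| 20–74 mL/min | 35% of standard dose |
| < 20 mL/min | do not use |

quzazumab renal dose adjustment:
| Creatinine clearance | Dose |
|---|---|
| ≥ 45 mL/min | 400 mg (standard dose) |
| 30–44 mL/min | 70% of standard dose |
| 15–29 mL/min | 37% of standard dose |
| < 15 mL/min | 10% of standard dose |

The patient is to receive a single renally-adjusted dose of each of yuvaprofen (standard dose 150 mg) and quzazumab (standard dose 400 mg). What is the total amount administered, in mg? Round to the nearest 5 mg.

200 mg

SCr = 227 / 88.4 = 2.568 mg/dL
CrCl = (140 − 51) × 47.4 / (72 × 2.568) = 4218.6 / 184.90 ≈ 22.8 mL/min
CrCl ≈ 23 mL/min.
yuvaprofen: 20–74 mL/min → 35% of 150 mg = 52.5 mg.
quzazumab: 15–29 mL/min → 37% of 400 mg = 148 mg.
Total = 52.5 + 148 = 200.5 mg.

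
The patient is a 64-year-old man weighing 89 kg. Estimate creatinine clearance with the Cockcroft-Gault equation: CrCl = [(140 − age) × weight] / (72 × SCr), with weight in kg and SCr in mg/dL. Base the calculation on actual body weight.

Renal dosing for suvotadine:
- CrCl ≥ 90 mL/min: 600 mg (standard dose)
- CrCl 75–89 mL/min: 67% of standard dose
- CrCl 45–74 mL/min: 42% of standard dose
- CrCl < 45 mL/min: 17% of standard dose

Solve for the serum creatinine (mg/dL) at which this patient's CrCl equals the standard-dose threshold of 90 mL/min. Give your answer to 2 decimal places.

1.04 mg/dL

Standard dose requires CrCl ≥ 90 mL/min.
Set (140 − 64) × 89 / (72 × SCr) = 90
SCr = (140 − 64) × 89 / (72 × 90) = 1.044 mg/dL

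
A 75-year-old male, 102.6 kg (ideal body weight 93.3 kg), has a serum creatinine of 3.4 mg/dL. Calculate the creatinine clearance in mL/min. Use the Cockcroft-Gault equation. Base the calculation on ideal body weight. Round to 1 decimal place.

CrCl = (140 − 75) × 93.3 / (72 × 3.4) = 6064.5 / 244.80 ≈ 24.8 mL/min

24.8 mL/min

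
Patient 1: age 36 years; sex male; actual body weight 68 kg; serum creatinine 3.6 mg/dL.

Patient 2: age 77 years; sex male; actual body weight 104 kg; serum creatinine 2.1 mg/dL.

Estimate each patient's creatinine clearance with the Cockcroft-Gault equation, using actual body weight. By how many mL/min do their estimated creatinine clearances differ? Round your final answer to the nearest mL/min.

16 mL/min

Patient 1: CrCl = (140 − 36) × 68 / (72 × 3.6) = 7072.0 / 259.20 ≈ 27.3 mL/min
Patient 2: CrCl = (140 − 77) × 104 / (72 × 2.1) = 6552.0 / 151.20 ≈ 43.3 mL/min
|27.3 − 43.3| = 16.0 mL/min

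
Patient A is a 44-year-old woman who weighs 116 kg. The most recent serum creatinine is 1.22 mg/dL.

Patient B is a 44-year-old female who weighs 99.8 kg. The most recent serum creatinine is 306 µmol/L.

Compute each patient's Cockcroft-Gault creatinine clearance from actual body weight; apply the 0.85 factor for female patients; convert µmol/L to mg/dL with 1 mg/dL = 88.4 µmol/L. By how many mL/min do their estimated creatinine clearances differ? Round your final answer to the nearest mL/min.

75 mL/min

Patient A: CrCl = (140 − 44) × 116 / (72 × 1.22) × 0.85 = 11136.0 / 87.84 × 0.85 ≈ 107.8 mL/min
Patient B: SCr = 306 / 88.4 = 3.462 mg/dL
Patient B: CrCl = (140 − 44) × 99.8 / (72 × 3.462) × 0.85 = 9580.8 / 249.26 × 0.85 ≈ 32.7 mL/min
|107.8 − 32.7| = 75.1 mL/min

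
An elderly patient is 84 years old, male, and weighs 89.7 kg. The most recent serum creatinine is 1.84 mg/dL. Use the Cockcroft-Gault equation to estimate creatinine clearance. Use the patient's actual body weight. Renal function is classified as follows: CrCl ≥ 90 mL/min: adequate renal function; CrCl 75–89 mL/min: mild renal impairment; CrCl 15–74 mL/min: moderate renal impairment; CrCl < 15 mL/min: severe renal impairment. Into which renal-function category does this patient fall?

moderate renal impairment

CrCl = (140 − 84) × 89.7 / (72 × 1.84) = 5023.2 / 132.48 ≈ 37.9 mL/min
38 mL/min falls in the 'moderate renal impairment' range.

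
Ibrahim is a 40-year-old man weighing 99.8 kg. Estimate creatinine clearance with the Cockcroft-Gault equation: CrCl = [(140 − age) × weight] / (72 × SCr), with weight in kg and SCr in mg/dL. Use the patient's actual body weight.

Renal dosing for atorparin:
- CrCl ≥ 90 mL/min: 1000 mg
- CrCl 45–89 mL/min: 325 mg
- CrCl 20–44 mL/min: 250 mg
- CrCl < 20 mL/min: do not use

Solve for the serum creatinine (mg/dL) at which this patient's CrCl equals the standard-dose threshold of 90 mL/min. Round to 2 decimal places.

Standard dose requires CrCl ≥ 90 mL/min.
Set (140 − 40) × 99.8 / (72 × SCr) = 90
SCr = (140 − 40) × 99.8 / (72 × 90) = 1.540 mg/dL

1.54 mg/dL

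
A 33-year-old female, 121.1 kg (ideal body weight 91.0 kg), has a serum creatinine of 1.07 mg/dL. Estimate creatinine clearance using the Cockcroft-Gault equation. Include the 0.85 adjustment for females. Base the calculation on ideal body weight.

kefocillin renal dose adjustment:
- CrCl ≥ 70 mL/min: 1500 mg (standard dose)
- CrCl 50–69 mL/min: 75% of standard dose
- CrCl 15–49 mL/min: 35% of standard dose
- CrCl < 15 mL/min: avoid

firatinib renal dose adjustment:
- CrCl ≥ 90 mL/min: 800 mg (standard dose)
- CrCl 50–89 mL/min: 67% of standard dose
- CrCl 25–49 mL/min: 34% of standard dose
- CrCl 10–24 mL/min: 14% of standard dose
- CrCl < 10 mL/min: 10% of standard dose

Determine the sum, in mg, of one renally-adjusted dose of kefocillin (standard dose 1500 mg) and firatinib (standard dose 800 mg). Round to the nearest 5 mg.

CrCl = (140 − 33) × 91 / (72 × 1.07) × 0.85 = 9737.0 / 77.04 × 0.85 ≈ 107.4 mL/min
CrCl ≈ 107 mL/min.
kefocillin: ≥ 70 mL/min → 100% of 1500 mg = 1500 mg.
firatinib: ≥ 90 mL/min → 100% of 800 mg = 800 mg.
Total = 1500 + 800 = 2300 mg.

2300 mg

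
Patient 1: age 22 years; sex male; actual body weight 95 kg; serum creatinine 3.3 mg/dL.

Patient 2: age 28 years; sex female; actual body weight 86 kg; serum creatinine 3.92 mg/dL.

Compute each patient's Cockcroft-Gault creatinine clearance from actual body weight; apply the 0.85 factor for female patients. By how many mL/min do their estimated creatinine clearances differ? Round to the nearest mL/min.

18 mL/min

Patient 1: CrCl = (140 − 22) × 95 / (72 × 3.3) = 11210.0 / 237.60 ≈ 47.2 mL/min
Patient 2: CrCl = (140 − 28) × 86 / (72 × 3.92) × 0.85 = 9632.0 / 282.24 × 0.85 ≈ 29.0 mL/min
|47.2 − 29.0| = 18.2 mL/min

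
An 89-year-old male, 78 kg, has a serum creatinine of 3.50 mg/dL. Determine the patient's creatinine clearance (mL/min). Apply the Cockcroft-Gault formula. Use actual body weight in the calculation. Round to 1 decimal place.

15.8 mL/min

CrCl = (140 − 89) × 78 / (72 × 3.5) = 3978.0 / 252.00 ≈ 15.8 mL/min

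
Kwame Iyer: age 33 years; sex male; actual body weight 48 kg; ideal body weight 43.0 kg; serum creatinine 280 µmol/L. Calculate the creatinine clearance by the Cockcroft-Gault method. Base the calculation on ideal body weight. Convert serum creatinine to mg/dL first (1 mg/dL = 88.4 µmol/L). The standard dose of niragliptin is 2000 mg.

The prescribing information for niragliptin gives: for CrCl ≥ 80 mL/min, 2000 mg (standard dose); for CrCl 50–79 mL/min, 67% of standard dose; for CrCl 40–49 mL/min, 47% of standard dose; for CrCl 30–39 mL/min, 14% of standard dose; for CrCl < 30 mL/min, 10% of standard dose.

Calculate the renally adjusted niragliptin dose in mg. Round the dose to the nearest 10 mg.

SCr = 280 / 88.4 = 3.167 mg/dL
CrCl = (140 − 33) × 43 / (72 × 3.167) = 4601.0 / 228.02 ≈ 20.2 mL/min
CrCl ≈ 20 mL/min → bracket < 30 mL/min.
10% of 2000 mg = 200 mg

200 mg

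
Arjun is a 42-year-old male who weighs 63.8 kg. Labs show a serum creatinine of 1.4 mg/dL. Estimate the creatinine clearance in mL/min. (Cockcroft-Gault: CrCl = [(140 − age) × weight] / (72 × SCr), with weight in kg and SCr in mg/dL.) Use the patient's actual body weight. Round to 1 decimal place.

62.0 mL/min

CrCl = (140 − 42) × 63.8 / (72 × 1.4) = 6252.4 / 100.80 ≈ 62.0 mL/min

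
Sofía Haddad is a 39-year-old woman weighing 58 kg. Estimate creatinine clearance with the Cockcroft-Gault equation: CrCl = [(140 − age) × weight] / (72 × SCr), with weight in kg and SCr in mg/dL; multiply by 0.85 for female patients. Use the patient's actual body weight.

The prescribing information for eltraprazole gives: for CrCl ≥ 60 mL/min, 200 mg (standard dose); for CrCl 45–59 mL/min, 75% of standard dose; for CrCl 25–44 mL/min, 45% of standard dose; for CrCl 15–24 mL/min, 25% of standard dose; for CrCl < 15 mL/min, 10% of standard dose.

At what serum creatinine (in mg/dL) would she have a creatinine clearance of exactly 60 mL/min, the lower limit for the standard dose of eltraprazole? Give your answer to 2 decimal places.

Standard dose requires CrCl ≥ 60 mL/min.
Set (140 − 39) × 58 × 0.85 / (72 × SCr) = 60
SCr = (140 − 39) × 58 × 0.85 / (72 × 60) = 1.153 mg/dL

1.15 mg/dL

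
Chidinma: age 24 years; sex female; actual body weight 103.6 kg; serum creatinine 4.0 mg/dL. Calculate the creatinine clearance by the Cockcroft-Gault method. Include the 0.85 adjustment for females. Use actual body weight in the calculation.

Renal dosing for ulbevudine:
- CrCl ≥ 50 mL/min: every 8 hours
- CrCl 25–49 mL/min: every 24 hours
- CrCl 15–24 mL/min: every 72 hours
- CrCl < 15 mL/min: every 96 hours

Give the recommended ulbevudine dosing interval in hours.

every 24 hours

CrCl = (140 − 24) × 103.6 / (72 × 4) × 0.85 = 12017.6 / 288.00 × 0.85 ≈ 35.5 mL/min
CrCl ≈ 35 mL/min → bracket 25–49 mL/min → every 24 hours.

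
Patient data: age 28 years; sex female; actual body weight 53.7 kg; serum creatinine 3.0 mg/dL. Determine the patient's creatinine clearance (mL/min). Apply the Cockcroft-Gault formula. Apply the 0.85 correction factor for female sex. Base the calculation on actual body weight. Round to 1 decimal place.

23.7 mL/min

CrCl = (140 − 28) × 53.7 / (72 × 3) × 0.85 = 6014.4 / 216.00 × 0.85 ≈ 23.7 mL/min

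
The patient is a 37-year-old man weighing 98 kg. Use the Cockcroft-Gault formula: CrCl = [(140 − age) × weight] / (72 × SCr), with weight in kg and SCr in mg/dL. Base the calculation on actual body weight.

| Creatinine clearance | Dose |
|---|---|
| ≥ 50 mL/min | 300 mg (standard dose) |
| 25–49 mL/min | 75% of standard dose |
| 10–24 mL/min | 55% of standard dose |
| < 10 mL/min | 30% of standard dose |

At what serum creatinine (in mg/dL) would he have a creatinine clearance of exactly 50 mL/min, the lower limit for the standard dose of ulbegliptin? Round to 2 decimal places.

Standard dose requires CrCl ≥ 50 mL/min.
Set (140 − 37) × 98 / (72 × SCr) = 50
SCr = (140 − 37) × 98 / (72 × 50) = 2.804 mg/dL

2.80 mg/dL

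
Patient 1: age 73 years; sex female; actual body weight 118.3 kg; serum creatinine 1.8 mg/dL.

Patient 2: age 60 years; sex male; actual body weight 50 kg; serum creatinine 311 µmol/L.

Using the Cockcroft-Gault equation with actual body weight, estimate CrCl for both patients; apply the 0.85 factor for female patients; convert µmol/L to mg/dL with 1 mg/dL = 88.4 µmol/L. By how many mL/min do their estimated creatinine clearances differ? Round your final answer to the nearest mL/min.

Patient 1: CrCl = (140 − 73) × 118.3 / (72 × 1.8) × 0.85 = 7926.1 / 129.60 × 0.85 ≈ 52.0 mL/min
Patient 2: SCr = 311 / 88.4 = 3.518 mg/dL
Patient 2: CrCl = (140 − 60) × 50 / (72 × 3.518) = 4000.0 / 253.30 ≈ 15.8 mL/min
|52.0 − 15.8| = 36.2 mL/min

36 mL/min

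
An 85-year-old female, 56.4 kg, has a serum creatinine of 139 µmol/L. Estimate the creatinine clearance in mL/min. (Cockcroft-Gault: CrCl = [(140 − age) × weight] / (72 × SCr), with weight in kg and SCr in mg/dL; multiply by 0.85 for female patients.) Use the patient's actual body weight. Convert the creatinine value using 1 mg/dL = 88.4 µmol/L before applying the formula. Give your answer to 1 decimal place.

SCr = 139 / 88.4 = 1.572 mg/dL
CrCl = (140 − 85) × 56.4 / (72 × 1.572) × 0.85 = 3102.0 / 113.18 × 0.85 ≈ 23.3 mL/min

23.3 mL/min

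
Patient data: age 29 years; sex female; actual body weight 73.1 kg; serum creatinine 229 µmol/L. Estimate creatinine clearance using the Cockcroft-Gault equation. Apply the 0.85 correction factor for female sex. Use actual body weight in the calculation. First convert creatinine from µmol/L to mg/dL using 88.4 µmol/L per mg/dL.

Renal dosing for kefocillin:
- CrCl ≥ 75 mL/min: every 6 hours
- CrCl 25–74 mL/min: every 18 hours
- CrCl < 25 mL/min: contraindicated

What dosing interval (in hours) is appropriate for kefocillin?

SCr = 229 / 88.4 = 2.59 mg/dL
CrCl = (140 − 29) × 73.1 / (72 × 2.59) × 0.85 = 8114.1 / 186.48 × 0.85 ≈ 37.0 mL/min
CrCl ≈ 37 mL/min → bracket 25–74 mL/min → every 18 hours.

every 18 hours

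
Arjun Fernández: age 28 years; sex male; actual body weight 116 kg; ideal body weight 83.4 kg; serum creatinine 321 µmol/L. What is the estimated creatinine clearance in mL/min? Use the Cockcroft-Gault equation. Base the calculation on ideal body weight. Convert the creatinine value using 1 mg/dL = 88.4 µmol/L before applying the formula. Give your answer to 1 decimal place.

SCr = 321 / 88.4 = 3.631 mg/dL
CrCl = (140 − 28) × 83.4 / (72 × 3.631) = 9340.8 / 261.43 ≈ 35.7 mL/min

35.7 mL/min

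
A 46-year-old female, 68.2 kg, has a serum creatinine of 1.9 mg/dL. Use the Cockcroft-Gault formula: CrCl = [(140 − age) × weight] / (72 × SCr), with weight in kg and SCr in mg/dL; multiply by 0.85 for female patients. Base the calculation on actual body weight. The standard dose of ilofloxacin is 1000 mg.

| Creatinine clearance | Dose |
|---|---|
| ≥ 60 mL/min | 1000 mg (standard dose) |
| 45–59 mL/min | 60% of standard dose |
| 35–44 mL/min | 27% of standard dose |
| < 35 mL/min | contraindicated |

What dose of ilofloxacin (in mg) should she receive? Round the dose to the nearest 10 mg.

270 mg

CrCl = (140 − 46) × 68.2 / (72 × 1.9) × 0.85 = 6410.8 / 136.80 × 0.85 ≈ 39.8 mL/min
CrCl ≈ 40 mL/min → bracket 35–44 mL/min.
27% of 1000 mg = 270 mg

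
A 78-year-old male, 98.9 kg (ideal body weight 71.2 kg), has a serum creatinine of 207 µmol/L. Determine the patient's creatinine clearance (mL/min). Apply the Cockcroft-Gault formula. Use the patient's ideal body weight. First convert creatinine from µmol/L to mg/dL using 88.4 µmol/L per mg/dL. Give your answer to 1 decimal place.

26.2 mL/min

SCr = 207 / 88.4 = 2.342 mg/dL
CrCl = (140 − 78) × 71.2 / (72 × 2.342) = 4414.4 / 168.62 ≈ 26.2 mL/min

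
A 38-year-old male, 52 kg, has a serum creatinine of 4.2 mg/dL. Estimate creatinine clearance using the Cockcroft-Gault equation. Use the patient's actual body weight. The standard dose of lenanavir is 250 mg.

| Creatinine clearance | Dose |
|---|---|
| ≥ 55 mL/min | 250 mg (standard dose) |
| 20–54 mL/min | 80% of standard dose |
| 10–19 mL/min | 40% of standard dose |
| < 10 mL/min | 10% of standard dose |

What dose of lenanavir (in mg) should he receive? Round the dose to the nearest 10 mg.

CrCl = (140 − 38) × 52 / (72 × 4.2) = 5304.0 / 302.40 ≈ 17.5 mL/min
CrCl ≈ 18 mL/min → bracket 10–19 mL/min.
40% of 250 mg = 100 mg

100 mg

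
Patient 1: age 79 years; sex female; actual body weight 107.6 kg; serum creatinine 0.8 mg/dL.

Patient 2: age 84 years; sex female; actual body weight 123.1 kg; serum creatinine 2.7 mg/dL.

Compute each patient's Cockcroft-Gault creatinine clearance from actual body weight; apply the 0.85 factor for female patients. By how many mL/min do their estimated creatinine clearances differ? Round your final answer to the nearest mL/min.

Patient 1: CrCl = (140 − 79) × 107.6 / (72 × 0.8) × 0.85 = 6563.6 / 57.60 × 0.85 ≈ 96.9 mL/min
Patient 2: CrCl = (140 − 84) × 123.1 / (72 × 2.7) × 0.85 = 6893.6 / 194.40 × 0.85 ≈ 30.1 mL/min
|96.9 − 30.1| = 66.8 mL/min

67 mL/min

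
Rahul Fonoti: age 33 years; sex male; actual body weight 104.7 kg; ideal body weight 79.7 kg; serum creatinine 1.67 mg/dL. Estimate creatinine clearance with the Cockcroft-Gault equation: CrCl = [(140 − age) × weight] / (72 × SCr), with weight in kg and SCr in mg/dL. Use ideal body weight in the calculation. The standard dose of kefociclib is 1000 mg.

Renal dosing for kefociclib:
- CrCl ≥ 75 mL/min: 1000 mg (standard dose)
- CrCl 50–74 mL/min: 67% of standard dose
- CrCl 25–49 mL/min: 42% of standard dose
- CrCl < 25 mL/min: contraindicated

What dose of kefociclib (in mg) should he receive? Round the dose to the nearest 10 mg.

CrCl = (140 − 33) × 79.7 / (72 × 1.67) = 8527.9 / 120.24 ≈ 70.9 mL/min
CrCl ≈ 71 mL/min → bracket 50–74 mL/min.
67% of 1000 mg = 670 mg

670 mg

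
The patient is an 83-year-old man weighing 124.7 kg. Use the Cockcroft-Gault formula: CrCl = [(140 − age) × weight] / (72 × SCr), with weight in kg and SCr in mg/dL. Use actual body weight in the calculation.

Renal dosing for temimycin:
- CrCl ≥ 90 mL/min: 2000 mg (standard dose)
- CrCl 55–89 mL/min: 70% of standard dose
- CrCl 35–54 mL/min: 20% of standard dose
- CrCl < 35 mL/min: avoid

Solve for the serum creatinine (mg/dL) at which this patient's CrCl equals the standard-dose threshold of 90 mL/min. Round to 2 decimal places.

1.10 mg/dL

Standard dose requires CrCl ≥ 90 mL/min.
Set (140 − 83) × 124.7 / (72 × SCr) = 90
SCr = (140 − 83) × 124.7 / (72 × 90) = 1.097 mg/dL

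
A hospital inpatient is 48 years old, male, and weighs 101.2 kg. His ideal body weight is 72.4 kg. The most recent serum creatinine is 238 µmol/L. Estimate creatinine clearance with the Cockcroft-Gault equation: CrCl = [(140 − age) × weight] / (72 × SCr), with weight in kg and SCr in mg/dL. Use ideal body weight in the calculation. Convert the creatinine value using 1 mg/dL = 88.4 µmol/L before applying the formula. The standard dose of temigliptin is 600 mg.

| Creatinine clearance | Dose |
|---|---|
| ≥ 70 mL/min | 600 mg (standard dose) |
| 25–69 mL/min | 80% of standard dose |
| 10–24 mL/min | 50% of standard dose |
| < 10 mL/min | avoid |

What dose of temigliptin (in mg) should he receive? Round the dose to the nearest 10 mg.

SCr = 238 / 88.4 = 2.692 mg/dL
CrCl = (140 − 48) × 72.4 / (72 × 2.692) = 6660.8 / 193.82 ≈ 34.4 mL/min
CrCl ≈ 34 mL/min → bracket 25–69 mL/min.
80% of 600 mg = 480 mg

480 mg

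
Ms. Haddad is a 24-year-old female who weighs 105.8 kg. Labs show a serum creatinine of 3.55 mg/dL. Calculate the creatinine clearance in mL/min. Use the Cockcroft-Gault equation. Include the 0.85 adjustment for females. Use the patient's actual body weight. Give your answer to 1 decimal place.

40.8 mL/min

CrCl = (140 − 24) × 105.8 / (72 × 3.55) × 0.85 = 12272.8 / 255.60 × 0.85 ≈ 40.8 mL/min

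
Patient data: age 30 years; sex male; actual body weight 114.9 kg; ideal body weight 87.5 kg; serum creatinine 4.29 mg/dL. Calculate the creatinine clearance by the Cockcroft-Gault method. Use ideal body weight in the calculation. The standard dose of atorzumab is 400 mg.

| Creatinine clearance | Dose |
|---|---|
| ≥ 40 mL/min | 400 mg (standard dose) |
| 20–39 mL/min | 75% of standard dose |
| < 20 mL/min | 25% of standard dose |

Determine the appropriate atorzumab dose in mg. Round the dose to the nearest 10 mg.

300 mg

CrCl = (140 − 30) × 87.5 / (72 × 4.29) = 9625.0 / 308.88 ≈ 31.2 mL/min
CrCl ≈ 31 mL/min → bracket 20–39 mL/min.
75% of 400 mg = 300 mg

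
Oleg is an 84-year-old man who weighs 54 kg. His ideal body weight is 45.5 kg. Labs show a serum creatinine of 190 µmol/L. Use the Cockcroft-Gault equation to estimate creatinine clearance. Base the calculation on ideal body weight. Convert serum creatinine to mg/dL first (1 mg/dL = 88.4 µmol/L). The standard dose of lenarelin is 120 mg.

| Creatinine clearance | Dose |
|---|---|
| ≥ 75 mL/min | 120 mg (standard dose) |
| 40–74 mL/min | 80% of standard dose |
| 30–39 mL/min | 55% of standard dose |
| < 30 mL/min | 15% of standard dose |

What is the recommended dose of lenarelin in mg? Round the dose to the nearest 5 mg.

SCr = 190 / 88.4 = 2.149 mg/dL
CrCl = (140 − 84) × 45.5 / (72 × 2.149) = 2548.0 / 154.73 ≈ 16.5 mL/min
CrCl ≈ 16 mL/min → bracket < 30 mL/min.
15% of 120 mg = 18 mg → 20 mg

20 mg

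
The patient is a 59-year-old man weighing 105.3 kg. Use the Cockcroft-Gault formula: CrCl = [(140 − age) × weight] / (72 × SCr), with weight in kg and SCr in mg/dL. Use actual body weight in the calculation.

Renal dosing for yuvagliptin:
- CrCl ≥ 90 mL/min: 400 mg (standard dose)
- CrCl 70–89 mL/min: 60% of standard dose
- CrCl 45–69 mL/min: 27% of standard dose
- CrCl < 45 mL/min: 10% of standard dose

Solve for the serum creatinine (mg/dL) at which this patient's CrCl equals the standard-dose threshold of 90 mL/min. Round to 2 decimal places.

1.32 mg/dL

Standard dose requires CrCl ≥ 90 mL/min.
Set (140 − 59) × 105.3 / (72 × SCr) = 90
SCr = (140 − 59) × 105.3 / (72 × 90) = 1.316 mg/dL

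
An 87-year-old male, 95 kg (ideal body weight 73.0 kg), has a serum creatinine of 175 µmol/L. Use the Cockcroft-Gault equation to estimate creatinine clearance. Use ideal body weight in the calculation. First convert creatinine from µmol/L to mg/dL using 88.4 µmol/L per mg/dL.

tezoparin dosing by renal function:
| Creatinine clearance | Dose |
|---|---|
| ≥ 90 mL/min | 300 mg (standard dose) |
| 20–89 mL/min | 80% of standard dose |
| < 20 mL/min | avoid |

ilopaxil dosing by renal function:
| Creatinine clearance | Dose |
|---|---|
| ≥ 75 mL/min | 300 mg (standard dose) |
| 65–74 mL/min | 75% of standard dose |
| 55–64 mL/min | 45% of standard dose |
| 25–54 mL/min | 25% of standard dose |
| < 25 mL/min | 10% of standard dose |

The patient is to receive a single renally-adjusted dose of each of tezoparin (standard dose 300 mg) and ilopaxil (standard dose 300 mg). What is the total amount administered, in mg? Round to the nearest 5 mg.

315 mg

SCr = 175 / 88.4 = 1.98 mg/dL
CrCl = (140 − 87) × 73 / (72 × 1.98) = 3869.0 / 142.56 ≈ 27.1 mL/min
CrCl ≈ 27 mL/min.
tezoparin: 20–89 mL/min → 80% of 300 mg = 240 mg.
ilopaxil: 25–54 mL/min → 25% of 300 mg = 75 mg.
Total = 240 + 75 = 315 mg.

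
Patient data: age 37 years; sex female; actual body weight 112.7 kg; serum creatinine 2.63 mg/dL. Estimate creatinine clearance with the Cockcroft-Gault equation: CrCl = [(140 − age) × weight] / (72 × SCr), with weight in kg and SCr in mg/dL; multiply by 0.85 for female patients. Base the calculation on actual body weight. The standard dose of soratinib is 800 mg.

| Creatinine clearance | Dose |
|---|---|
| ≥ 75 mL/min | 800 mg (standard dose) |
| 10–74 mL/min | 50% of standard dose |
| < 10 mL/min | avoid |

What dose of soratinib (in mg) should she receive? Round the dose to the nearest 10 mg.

400 mg

CrCl = (140 − 37) × 112.7 / (72 × 2.63) × 0.85 = 11608.1 / 189.36 × 0.85 ≈ 52.1 mL/min
CrCl ≈ 52 mL/min → bracket 10–74 mL/min.
50% of 800 mg = 400 mg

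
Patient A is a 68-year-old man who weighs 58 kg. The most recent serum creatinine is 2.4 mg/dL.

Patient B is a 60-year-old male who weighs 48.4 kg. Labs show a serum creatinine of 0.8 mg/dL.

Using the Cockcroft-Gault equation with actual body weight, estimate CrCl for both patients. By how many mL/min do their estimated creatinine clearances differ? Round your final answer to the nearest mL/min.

Patient A: CrCl = (140 − 68) × 58 / (72 × 2.4) = 4176.0 / 172.80 ≈ 24.2 mL/min
Patient B: CrCl = (140 − 60) × 48.4 / (72 × 0.8) = 3872.0 / 57.60 ≈ 67.2 mL/min
|24.2 − 67.2| = 43.0 mL/min

43 mL/min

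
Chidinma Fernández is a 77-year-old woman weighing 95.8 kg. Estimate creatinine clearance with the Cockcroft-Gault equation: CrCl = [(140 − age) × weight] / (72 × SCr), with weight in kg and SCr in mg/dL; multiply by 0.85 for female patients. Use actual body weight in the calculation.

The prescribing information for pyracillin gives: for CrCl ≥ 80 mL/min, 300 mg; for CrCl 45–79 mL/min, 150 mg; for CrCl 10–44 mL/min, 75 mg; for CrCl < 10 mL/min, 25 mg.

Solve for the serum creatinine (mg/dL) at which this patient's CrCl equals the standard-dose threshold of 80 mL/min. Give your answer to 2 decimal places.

Standard dose requires CrCl ≥ 80 mL/min.
Set (140 − 77) × 95.8 × 0.85 / (72 × SCr) = 80
SCr = (140 − 77) × 95.8 × 0.85 / (72 × 80) = 0.891 mg/dL

0.89 mg/dL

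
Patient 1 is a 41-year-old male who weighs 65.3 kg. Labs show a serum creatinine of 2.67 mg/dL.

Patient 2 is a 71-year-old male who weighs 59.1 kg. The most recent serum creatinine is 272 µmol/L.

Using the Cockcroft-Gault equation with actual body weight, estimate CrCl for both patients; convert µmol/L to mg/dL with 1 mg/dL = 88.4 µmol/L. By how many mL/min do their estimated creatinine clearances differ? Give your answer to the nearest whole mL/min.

15 mL/min

Patient 1: CrCl = (140 − 41) × 65.3 / (72 × 2.67) = 6464.7 / 192.24 ≈ 33.6 mL/min
Patient 2: SCr = 272 / 88.4 = 3.077 mg/dL
Patient 2: CrCl = (140 − 71) × 59.1 / (72 × 3.077) = 4077.9 / 221.54 ≈ 18.4 mL/min
|33.6 − 18.4| = 15.2 mL/min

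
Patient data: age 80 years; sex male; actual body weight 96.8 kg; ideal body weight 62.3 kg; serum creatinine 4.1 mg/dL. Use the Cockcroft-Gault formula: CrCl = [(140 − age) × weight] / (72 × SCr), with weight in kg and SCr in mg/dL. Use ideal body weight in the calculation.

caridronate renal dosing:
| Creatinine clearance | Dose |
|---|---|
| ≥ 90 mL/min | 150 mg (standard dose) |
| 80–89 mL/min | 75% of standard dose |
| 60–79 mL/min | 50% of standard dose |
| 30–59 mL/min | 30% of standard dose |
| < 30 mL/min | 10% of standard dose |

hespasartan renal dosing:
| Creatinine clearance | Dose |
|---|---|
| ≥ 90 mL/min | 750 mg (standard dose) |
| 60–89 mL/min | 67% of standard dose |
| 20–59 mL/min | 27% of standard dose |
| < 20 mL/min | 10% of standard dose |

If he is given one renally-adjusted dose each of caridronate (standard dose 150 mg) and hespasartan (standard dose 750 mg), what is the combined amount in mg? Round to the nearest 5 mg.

CrCl = (140 − 80) × 62.3 / (72 × 4.1) = 3738.0 / 295.20 ≈ 12.7 mL/min
CrCl ≈ 13 mL/min.
caridronate: < 30 mL/min → 10% of 150 mg = 15 mg.
hespasartan: < 20 mL/min → 10% of 750 mg = 75 mg.
Total = 15 + 75 = 90 mg.

90 mg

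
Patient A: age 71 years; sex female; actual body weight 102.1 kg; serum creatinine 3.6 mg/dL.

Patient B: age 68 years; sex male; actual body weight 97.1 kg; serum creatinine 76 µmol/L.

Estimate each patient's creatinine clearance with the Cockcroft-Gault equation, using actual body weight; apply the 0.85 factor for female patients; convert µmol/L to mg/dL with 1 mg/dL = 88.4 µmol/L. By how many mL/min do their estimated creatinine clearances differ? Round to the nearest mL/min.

Patient A: CrCl = (140 − 71) × 102.1 / (72 × 3.6) × 0.85 = 7044.9 / 259.20 × 0.85 ≈ 23.1 mL/min
Patient B: SCr = 76 / 88.4 = 0.86 mg/dL
Patient B: CrCl = (140 − 68) × 97.1 / (72 × 0.86) = 6991.2 / 61.92 ≈ 112.9 mL/min
|23.1 − 112.9| = 89.8 mL/min

90 mL/min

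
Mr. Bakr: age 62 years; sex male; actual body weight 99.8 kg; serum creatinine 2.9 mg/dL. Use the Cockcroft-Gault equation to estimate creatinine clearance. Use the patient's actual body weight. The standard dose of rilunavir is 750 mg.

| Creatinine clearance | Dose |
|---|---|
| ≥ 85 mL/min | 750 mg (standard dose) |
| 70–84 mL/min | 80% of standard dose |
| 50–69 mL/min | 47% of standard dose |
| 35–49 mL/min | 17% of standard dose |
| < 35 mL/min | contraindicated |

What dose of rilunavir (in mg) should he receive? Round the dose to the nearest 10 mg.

CrCl = (140 − 62) × 99.8 / (72 × 2.9) = 7784.4 / 208.80 ≈ 37.3 mL/min
CrCl ≈ 37 mL/min → bracket 35–49 mL/min.
17% of 750 mg = 127.5 mg → 130 mg

130 mg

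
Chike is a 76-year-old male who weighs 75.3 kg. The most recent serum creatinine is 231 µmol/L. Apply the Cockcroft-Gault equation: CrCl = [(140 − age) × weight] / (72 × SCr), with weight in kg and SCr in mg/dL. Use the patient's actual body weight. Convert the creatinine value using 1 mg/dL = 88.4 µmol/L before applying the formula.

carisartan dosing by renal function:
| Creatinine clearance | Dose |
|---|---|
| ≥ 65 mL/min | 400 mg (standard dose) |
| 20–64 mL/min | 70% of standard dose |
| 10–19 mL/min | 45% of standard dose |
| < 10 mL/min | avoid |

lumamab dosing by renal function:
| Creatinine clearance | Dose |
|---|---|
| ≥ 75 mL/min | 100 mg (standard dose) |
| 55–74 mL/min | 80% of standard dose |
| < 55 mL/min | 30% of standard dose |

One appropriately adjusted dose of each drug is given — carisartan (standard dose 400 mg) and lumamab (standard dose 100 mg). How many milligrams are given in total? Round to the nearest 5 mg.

310 mg

SCr = 231 / 88.4 = 2.613 mg/dL
CrCl = (140 − 76) × 75.3 / (72 × 2.613) = 4819.2 / 188.14 ≈ 25.6 mL/min
CrCl ≈ 26 mL/min.
carisartan: 20–64 mL/min → 70% of 400 mg = 280 mg.
lumamab: < 55 mL/min → 30% of 100 mg = 30 mg.
Total = 280 + 30 = 310 mg.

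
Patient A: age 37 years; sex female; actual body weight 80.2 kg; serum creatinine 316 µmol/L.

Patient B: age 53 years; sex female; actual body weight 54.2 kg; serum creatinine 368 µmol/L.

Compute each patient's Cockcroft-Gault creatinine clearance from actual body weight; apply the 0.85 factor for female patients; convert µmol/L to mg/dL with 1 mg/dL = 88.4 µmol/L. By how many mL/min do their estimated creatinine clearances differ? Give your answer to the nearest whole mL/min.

14 mL/min

Patient A: SCr = 316 / 88.4 = 3.575 mg/dL
Patient A: CrCl = (140 − 37) × 80.2 / (72 × 3.575) × 0.85 = 8260.6 / 257.40 × 0.85 ≈ 27.3 mL/min
Patient B: SCr = 368 / 88.4 = 4.163 mg/dL
Patient B: CrCl = (140 − 53) × 54.2 / (72 × 4.163) × 0.85 = 4715.4 / 299.74 × 0.85 ≈ 13.4 mL/min
|27.3 − 13.4| = 13.9 mL/min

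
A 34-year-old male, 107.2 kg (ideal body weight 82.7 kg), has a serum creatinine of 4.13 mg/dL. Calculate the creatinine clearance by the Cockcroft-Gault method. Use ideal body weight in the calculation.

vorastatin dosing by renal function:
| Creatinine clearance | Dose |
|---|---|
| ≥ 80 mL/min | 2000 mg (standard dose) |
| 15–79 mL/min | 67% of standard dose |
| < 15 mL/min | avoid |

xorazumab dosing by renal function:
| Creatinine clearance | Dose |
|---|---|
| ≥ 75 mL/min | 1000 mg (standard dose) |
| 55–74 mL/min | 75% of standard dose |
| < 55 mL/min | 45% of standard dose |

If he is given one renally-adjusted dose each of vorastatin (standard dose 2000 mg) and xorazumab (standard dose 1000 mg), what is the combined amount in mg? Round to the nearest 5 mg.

1790 mg

CrCl = (140 − 34) × 82.7 / (72 × 4.13) = 8766.2 / 297.36 ≈ 29.5 mL/min
CrCl ≈ 29 mL/min.
vorastatin: 15–79 mL/min → 67% of 2000 mg = 1340 mg.
xorazumab: < 55 mL/min → 45% of 1000 mg = 450 mg.
Total = 1340 + 450 = 1790 mg.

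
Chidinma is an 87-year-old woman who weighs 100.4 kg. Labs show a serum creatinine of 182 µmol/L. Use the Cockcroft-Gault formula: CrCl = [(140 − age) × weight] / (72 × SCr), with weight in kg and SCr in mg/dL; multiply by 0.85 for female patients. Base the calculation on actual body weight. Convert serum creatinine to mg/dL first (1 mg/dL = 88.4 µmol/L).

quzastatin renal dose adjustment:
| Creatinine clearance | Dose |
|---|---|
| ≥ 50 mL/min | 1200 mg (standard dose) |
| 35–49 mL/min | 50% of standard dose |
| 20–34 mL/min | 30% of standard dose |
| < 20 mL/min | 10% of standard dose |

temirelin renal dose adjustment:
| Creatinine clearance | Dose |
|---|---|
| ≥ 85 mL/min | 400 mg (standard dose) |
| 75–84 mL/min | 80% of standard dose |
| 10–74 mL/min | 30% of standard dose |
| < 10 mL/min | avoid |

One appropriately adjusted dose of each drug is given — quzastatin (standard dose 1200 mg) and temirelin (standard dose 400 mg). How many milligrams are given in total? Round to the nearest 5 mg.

480 mg

SCr = 182 / 88.4 = 2.059 mg/dL
CrCl = (140 − 87) × 100.4 / (72 × 2.059) × 0.85 = 5321.2 / 148.25 × 0.85 ≈ 30.5 mL/min
CrCl ≈ 31 mL/min.
quzastatin: 20–34 mL/min → 30% of 1200 mg = 360 mg.
temirelin: 10–74 mL/min → 30% of 400 mg = 120 mg.
Total = 360 + 120 = 480 mg.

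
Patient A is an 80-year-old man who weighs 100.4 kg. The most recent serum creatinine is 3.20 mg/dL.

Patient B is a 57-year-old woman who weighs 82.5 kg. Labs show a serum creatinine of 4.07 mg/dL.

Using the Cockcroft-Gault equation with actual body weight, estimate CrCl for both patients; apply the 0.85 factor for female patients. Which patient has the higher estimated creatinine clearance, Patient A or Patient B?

Patient A

Patient A: CrCl = (140 − 80) × 100.4 / (72 × 3.2) = 6024.0 / 230.40 ≈ 26.1 mL/min
Patient B: CrCl = (140 − 57) × 82.5 / (72 × 4.07) × 0.85 = 6847.5 / 293.04 × 0.85 ≈ 19.9 mL/min
26.1 vs 19.9 mL/min → Patient A is higher.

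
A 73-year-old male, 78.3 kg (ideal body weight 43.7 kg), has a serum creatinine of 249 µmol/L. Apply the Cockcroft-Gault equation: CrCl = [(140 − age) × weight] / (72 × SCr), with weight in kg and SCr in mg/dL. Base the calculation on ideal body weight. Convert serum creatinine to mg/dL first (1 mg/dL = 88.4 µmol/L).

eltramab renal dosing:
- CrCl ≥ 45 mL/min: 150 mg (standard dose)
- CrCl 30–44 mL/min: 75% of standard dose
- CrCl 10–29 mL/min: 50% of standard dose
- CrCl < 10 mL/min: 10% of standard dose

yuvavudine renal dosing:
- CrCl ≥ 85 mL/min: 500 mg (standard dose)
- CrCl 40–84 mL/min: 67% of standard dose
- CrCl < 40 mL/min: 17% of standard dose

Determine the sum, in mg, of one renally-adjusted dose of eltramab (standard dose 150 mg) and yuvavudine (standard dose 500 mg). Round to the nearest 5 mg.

160 mg

SCr = 249 / 88.4 = 2.817 mg/dL
CrCl = (140 − 73) × 43.7 / (72 × 2.817) = 2927.9 / 202.82 ≈ 14.4 mL/min
CrCl ≈ 14 mL/min.
eltramab: 10–29 mL/min → 50% of 150 mg = 75 mg.
yuvavudine: < 40 mL/min → 17% of 500 mg = 85 mg.
Total = 75 + 85 = 160 mg.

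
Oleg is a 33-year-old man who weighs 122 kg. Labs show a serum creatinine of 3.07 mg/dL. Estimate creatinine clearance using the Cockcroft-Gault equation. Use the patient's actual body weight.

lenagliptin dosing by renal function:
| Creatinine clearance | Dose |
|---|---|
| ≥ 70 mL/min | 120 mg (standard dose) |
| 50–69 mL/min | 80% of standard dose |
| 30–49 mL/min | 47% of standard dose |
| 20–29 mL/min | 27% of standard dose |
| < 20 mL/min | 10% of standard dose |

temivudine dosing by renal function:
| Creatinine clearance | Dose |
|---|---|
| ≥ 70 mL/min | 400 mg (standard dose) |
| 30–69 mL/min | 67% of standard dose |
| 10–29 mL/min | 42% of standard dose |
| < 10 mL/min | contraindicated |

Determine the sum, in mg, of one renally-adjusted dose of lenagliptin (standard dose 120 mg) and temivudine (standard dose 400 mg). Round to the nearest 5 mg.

365 mg

CrCl = (140 − 33) × 122 / (72 × 3.07) = 13054.0 / 221.04 ≈ 59.1 mL/min
CrCl ≈ 59 mL/min.
lenagliptin: 50–69 mL/min → 80% of 120 mg = 96 mg.
temivudine: 30–69 mL/min → 67% of 400 mg = 268 mg.
Total = 96 + 268 = 364 mg.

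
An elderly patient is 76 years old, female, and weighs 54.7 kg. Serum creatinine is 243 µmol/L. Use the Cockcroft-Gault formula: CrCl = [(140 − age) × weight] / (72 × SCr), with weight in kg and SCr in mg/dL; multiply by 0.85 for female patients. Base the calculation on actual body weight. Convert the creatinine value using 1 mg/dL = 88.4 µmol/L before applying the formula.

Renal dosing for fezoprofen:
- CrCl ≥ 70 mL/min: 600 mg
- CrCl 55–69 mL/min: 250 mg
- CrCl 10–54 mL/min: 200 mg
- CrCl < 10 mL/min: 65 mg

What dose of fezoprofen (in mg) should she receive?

SCr = 243 / 88.4 = 2.749 mg/dL
CrCl = (140 − 76) × 54.7 / (72 × 2.749) × 0.85 = 3500.8 / 197.93 × 0.85 ≈ 15.0 mL/min
CrCl ≈ 15 mL/min → bracket 10–54 mL/min.
Dose for this bracket: 200 mg.

200 mg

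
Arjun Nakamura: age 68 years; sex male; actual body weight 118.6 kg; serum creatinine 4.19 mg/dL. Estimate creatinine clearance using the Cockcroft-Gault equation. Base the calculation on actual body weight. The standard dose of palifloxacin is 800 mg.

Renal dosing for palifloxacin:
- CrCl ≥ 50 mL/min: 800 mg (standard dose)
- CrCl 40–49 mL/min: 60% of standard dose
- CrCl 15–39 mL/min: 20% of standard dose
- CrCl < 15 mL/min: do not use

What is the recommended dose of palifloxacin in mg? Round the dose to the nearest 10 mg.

160 mg

CrCl = (140 − 68) × 118.6 / (72 × 4.19) = 8539.2 / 301.68 ≈ 28.3 mL/min
CrCl ≈ 28 mL/min → bracket 15–39 mL/min.
20% of 800 mg = 160 mg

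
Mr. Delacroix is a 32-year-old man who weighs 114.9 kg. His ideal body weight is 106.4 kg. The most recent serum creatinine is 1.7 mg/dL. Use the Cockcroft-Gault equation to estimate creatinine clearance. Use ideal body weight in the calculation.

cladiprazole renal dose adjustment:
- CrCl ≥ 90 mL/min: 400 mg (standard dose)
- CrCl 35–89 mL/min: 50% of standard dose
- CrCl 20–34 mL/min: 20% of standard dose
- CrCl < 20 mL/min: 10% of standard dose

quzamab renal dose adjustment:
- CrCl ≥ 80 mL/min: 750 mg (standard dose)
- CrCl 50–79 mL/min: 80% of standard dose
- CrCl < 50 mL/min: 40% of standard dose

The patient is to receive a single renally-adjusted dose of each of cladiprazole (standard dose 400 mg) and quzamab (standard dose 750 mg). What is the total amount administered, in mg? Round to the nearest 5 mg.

CrCl = (140 − 32) × 106.4 / (72 × 1.7) = 11491.2 / 122.40 ≈ 93.9 mL/min
CrCl ≈ 94 mL/min.
cladiprazole: ≥ 90 mL/min → 100% of 400 mg = 400 mg.
quzamab: ≥ 80 mL/min → 100% of 750 mg = 750 mg.
Total = 400 + 750 = 1150 mg.

1150 mg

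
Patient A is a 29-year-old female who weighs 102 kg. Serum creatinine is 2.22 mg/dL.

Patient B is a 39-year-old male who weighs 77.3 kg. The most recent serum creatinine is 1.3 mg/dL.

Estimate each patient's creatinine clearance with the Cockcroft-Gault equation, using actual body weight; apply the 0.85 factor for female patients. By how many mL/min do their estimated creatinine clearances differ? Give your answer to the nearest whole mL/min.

23 mL/min

Patient A: CrCl = (140 − 29) × 102 / (72 × 2.22) × 0.85 = 11322.0 / 159.84 × 0.85 ≈ 60.2 mL/min
Patient B: CrCl = (140 − 39) × 77.3 / (72 × 1.3) = 7807.3 / 93.60 ≈ 83.4 mL/min
|60.2 − 83.4| = 23.2 mL/min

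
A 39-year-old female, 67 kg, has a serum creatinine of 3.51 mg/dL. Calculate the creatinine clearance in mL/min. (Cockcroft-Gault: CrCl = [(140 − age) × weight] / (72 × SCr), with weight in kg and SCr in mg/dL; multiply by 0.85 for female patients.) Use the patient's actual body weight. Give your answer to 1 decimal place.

22.8 mL/min

CrCl = (140 − 39) × 67 / (72 × 3.51) × 0.85 = 6767.0 / 252.72 × 0.85 ≈ 22.8 mL/min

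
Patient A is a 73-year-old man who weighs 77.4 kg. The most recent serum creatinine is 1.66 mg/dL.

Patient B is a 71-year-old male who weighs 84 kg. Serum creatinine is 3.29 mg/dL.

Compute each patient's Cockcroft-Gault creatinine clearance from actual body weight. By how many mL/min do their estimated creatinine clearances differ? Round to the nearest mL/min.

19 mL/min

Patient A: CrCl = (140 − 73) × 77.4 / (72 × 1.66) = 5185.8 / 119.52 ≈ 43.4 mL/min
Patient B: CrCl = (140 − 71) × 84 / (72 × 3.29) = 5796.0 / 236.88 ≈ 24.5 mL/min
|43.4 − 24.5| = 18.9 mL/min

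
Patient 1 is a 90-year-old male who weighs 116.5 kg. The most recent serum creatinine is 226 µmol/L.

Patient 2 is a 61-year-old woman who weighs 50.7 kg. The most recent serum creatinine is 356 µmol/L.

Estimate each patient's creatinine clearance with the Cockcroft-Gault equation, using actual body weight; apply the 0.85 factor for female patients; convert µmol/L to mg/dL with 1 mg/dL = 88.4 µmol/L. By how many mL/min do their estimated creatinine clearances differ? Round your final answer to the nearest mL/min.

20 mL/min

Patient 1: SCr = 226 / 88.4 = 2.557 mg/dL
Patient 1: CrCl = (140 − 90) × 116.5 / (72 × 2.557) = 5825.0 / 184.10 ≈ 31.6 mL/min
Patient 2: SCr = 356 / 88.4 = 4.027 mg/dL
Patient 2: CrCl = (140 − 61) × 50.7 / (72 × 4.027) × 0.85 = 4005.3 / 289.94 × 0.85 ≈ 11.7 mL/min
|31.6 − 11.7| = 19.9 mL/min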